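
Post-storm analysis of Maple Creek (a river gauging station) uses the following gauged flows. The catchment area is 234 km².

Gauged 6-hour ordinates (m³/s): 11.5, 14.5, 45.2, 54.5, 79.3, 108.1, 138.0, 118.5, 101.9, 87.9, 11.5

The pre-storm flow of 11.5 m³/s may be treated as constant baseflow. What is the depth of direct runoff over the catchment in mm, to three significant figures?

Direct runoff: 0.0, 3.0, 33.7, 43.0, 67.8, 96.6, 126.5, 107.0, 90.4, 76.4, 0.0 m³/s; ΣQ_DR = 644.4 m³/s.
V = ΣQ_DR · Δt = 644.4 × 21600 s = 1.392 × 10^7 m³.
Over A = 234 km², depth = V / A = 59.5 mm.

d ≈ 59.5 mm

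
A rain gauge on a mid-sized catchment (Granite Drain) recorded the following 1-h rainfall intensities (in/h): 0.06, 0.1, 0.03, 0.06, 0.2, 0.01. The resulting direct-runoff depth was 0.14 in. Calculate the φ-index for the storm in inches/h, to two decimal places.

Only the 2 blocks with intensity above φ contribute runoff: 0.1, 0.2 in/h.
Σ(I−φ)·Δt = d  ⇒  (0.1+0.2 − 2φ)·1 = 0.14
φ = (0.3000 − 0.14/1) / 2 = 0.08 in/h.

φ ≈ 0.08 in/h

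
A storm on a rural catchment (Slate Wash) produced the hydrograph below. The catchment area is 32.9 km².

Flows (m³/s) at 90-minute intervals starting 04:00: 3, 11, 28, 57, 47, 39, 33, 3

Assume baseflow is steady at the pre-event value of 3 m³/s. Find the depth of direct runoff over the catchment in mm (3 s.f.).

Direct runoff: 0.0, 8.0, 25.0, 54.0, 44.0, 36.0, 30.0, 0.0 m³/s; ΣQ_DR = 197.0 m³/s.
V = ΣQ_DR · Δt = 197.0 × 5400 s = 1.064 × 10^6 m³.
Over A = 32.9 km², depth = V / A = 32.3 mm.

d ≈ 32.3 mm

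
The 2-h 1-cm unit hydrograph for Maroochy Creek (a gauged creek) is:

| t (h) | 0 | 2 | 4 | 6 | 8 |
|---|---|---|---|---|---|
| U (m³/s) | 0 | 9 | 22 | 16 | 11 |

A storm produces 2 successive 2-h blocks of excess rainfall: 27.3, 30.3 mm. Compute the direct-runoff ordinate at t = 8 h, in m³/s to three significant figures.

Q ≈ 78.5 m³/s

By discrete convolution, Q_j = Σ (P_i / 10 mm) · U_{j−i}.
At t = 8 h (j=4): Q = (27.3/10)·11 + (30.3/10)·16 = 78.5 m³/s.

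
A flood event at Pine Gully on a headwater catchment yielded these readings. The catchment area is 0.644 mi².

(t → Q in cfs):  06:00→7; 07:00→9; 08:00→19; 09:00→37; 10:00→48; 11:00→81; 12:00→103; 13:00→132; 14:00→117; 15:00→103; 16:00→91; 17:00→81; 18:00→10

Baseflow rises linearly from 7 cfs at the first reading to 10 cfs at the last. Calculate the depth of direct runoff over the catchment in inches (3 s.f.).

d ≈ 1.75 in

Direct runoff: 0.00, 1.75, 11.50, 29.25, 40.00, 72.75, 94.50, 123.25, 108.00, 93.75, 81.50, 71.25, 0.00 cfs; ΣQ_DR = 727.5 cfs.
V = ΣQ_DR · Δt = 727.5 × 3600 s = 2.619 × 10^6 ft³.
Over A = 0.644 mi², depth = V / A = 1.75 in.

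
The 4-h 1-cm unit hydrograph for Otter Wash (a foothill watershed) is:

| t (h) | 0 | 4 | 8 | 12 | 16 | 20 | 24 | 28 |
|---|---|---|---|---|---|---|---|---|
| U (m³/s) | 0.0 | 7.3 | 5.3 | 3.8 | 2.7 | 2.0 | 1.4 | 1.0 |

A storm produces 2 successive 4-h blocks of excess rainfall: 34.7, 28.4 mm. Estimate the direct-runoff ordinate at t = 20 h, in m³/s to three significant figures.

By discrete convolution, Q_j = Σ (P_i / 10 mm) · U_{j−i}.
At t = 20 h (j=5): Q = (34.7/10)·2.0 + (28.4/10)·2.7 = 14.6 m³/s.

Q ≈ 14.6 m³/s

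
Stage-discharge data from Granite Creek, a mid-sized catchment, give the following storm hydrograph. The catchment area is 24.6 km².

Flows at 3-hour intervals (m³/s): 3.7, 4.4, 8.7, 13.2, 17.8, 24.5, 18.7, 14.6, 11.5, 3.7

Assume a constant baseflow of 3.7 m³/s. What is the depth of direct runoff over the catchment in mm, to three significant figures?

d ≈ 36.8 mm

Direct runoff: 0.0, 0.7, 5.0, 9.5, 14.1, 20.8, 15.0, 10.9, 7.8, 0.0 m³/s; ΣQ_DR = 83.80 m³/s.
V = ΣQ_DR · Δt = 83.80 × 10800 s = 9.050 × 10^5 m³.
Over A = 24.6 km², depth = V / A = 36.8 mm.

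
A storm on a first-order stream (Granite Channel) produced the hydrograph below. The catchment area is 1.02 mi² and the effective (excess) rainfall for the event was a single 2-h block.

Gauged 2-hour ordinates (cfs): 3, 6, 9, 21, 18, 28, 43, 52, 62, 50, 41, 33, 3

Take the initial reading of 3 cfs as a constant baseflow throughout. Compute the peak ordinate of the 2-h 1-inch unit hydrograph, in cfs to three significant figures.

Direct runoff: 0.0, 3.0, 6.0, 18.0, 15.0, 25.0, 40.0, 49.0, 59.0, 47.0, 38.0, 30.0, 0.0 cfs; ΣQ_DR = 330.0 cfs, peak = 59.0 cfs.
Runoff depth d = ΣQ_DR·Δt / A = 330.0 × 7200 / (1.02 mi²) = 1.003 in.
The 1-inch UH is the DRH scaled by (1 in)/d, so U_p = 59.0 × 1/1.003 = 58.8 cfs.

U_p ≈ 58.8 cfs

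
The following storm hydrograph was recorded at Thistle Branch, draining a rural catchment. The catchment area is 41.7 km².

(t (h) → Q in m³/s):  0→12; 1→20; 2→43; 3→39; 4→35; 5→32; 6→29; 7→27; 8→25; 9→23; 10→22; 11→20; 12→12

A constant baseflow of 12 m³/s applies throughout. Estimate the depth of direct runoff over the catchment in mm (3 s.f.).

d ≈ 15.8 mm

Direct runoff: 0.0, 8.0, 31.0, 27.0, 23.0, 20.0, 17.0, 15.0, 13.0, 11.0, 10.0, 8.0, 0.0 m³/s; ΣQ_DR = 183.0 m³/s.
V = ΣQ_DR · Δt = 183.0 × 3600 s = 6.588 × 10^5 m³.
Over A = 41.7 km², depth = V / A = 15.8 mm.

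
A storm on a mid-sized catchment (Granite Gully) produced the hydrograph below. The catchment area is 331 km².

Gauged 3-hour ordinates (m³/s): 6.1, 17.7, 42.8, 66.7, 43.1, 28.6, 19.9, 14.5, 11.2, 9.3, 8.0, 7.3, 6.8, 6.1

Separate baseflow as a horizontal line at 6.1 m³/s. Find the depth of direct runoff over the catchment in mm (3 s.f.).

d ≈ 6.61 mm

Direct runoff: 0.0, 11.6, 36.7, 60.6, 37.0, 22.5, 13.8, 8.4, 5.1, 3.2, 1.9, 1.2, 0.7, 0.0 m³/s; ΣQ_DR = 202.7 m³/s.
V = ΣQ_DR · Δt = 202.7 × 10800 s = 2.189 × 10^6 m³.
Over A = 331 km², depth = V / A = 6.61 mm.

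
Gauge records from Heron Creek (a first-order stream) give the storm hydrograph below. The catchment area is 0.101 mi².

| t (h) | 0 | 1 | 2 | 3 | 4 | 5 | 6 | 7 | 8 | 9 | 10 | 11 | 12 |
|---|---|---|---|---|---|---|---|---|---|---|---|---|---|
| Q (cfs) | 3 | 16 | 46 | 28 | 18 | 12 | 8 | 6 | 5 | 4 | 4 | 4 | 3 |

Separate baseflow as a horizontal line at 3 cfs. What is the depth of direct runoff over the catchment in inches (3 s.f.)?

d ≈ 1.81 in

Direct runoff: 0.0, 13.0, 43.0, 25.0, 15.0, 9.0, 5.0, 3.0, 2.0, 1.0, 1.0, 1.0, 0.0 cfs; ΣQ_DR = 118.0 cfs.
V = ΣQ_DR · Δt = 118.0 × 3600 s = 4.248 × 10^5 ft³.
Over A = 0.101 mi², depth = V / A = 1.81 in.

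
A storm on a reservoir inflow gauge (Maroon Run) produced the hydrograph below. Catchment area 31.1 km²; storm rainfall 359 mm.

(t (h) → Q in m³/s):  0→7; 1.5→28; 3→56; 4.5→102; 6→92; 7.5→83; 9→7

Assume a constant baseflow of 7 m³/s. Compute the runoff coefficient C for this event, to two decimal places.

C ≈ 0.16

ΣQ_DR = 326.0 m³/s; V = ΣQ_DR·Δt = 1.760 × 10^6 m³.
Runoff depth d = V / A = 56.60 mm.
C = d / P = 56.60 / 359 = 0.16.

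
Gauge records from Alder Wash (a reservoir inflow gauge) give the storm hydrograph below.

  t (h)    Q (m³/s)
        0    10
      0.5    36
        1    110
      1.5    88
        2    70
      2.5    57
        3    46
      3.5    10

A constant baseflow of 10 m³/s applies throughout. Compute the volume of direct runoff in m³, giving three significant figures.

Direct-runoff ordinates (Q − Q_b): 0.0, 26.0, 100.0, 78.0, 60.0, 47.0, 36.0, 0.0 m³/s.
ΣQ_DR = 347.0 m³/s.
With Δt = 0.5 h = 1800 s, V = ΣQ_DR · Δt = 347.0 × 1800 = 6.25 × 10^5 m³.

V ≈ 6.25 × 10^5 m³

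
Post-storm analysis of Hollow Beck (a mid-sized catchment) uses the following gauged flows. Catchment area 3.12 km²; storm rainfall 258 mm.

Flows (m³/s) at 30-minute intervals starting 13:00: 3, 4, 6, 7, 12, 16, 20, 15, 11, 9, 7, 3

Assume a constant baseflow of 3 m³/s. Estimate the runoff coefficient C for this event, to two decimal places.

ΣQ_DR = 77.00 m³/s; V = ΣQ_DR·Δt = 1.386 × 10^5 m³.
Runoff depth d = V / A = 44.42 mm.
C = d / P = 44.42 / 258 = 0.17.

C ≈ 0.17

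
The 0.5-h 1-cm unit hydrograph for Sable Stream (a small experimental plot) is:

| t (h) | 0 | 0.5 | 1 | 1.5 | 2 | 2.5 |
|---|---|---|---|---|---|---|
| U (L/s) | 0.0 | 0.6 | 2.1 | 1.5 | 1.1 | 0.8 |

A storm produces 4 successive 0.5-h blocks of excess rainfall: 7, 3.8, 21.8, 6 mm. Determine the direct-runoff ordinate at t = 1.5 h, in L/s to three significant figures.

Q ≈ 3.16 L/s

By discrete convolution, Q_j = Σ (P_i / 10 mm) · U_{j−i}.
At t = 1.5 h (j=3): Q = (7/10)·1.5 + (3.8/10)·2.1 + (21.8/10)·0.6 + (6/10)·0.0 = 3.16 L/s.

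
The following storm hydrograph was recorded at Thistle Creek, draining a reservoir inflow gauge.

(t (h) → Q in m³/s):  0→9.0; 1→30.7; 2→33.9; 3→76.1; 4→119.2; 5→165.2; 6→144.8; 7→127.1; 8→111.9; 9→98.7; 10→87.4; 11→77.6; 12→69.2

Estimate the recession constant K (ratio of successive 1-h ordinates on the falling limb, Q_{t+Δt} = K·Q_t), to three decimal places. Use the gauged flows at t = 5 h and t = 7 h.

K ≈ 0.877

Using the recession-limb readings at t = 5 h and t = 7 h: Q falls from 165.2 to 127.1 m³/s over 2 intervals.
K = (Q₂/Q₁)^(1/2) = (127.1/165.2)^(1/2) = 0.877.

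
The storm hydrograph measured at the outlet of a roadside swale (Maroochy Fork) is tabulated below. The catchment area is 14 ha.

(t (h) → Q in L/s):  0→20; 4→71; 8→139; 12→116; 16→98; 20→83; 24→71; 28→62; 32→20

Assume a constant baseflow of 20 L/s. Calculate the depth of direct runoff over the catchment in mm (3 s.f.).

d ≈ 51.4 mm

Direct runoff: 0.0, 51.0, 119.0, 96.0, 78.0, 63.0, 51.0, 42.0, 0.0 L/s; ΣQ_DR = 500.0 L/s.
V = ΣQ_DR · Δt = 500.0 × 14400 s = 7.200 × 10^6 L.
Over A = 14 ha, depth = V / A = 51.4 mm.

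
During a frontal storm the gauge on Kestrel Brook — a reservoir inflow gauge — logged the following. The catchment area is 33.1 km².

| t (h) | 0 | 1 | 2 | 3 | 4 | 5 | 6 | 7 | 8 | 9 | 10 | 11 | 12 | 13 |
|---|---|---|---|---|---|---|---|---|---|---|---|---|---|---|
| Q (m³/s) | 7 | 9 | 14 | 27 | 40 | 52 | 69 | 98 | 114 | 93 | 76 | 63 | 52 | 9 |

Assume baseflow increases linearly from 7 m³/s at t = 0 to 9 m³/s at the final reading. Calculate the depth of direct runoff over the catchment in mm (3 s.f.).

Direct runoff: 0.00, 1.85, 6.69, 19.54, 32.38, 44.23, 61.08, 89.92, 105.77, 84.62, 67.46, 54.31, 43.15, 0.00 m³/s; ΣQ_DR = 611.0 m³/s.
V = ΣQ_DR · Δt = 611.0 × 3600 s = 2.200 × 10^6 m³.
Over A = 33.1 km², depth = V / A = 66.5 mm.

d ≈ 66.5 mm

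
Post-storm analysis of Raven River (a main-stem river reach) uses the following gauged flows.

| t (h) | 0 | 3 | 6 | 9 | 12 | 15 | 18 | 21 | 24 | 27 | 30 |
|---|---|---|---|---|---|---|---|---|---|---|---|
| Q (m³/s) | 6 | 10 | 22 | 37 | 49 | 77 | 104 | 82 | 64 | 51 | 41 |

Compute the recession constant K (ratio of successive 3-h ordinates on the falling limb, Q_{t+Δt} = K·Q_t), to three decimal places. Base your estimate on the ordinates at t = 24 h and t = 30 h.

K ≈ 0.800

Using the recession-limb readings at t = 24 h and t = 30 h: Q falls from 64 to 41 m³/s over 2 intervals.
K = (Q₂/Q₁)^(1/2) = (41/64)^(1/2) = 0.800.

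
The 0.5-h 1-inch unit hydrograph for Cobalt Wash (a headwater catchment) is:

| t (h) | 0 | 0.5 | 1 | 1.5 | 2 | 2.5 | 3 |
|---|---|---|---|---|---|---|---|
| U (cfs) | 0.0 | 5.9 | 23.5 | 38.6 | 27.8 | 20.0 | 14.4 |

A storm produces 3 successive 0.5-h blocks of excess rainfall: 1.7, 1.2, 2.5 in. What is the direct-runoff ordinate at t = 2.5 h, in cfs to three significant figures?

Q ≈ 164 cfs

By discrete convolution, Q_j = Σ (P_i / 1 in) · U_{j−i}.
At t = 2.5 h (j=5): Q = (1.7/1)·20.0 + (1.2/1)·27.8 + (2.5/1)·38.6 = 164 cfs.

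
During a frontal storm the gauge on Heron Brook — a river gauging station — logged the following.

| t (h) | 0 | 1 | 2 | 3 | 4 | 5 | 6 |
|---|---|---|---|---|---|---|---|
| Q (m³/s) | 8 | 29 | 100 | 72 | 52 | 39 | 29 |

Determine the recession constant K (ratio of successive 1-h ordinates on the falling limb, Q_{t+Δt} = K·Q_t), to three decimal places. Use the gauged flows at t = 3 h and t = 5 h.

Using the recession-limb readings at t = 3 h and t = 5 h: Q falls from 72 to 39 m³/s over 2 intervals.
K = (Q₂/Q₁)^(1/2) = (39/72)^(1/2) = 0.736.

K ≈ 0.736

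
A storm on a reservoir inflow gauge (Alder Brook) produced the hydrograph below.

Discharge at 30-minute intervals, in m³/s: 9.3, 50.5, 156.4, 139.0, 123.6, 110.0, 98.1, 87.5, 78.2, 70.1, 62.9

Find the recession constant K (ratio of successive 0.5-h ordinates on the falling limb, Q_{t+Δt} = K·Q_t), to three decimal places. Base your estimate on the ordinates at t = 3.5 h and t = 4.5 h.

Using the recession-limb readings at t = 3.5 h and t = 4.5 h: Q falls from 87.5 to 70.1 m³/s over 2 intervals.
K = (Q₂/Q₁)^(1/2) = (70.1/87.5)^(1/2) = 0.895.

K ≈ 0.895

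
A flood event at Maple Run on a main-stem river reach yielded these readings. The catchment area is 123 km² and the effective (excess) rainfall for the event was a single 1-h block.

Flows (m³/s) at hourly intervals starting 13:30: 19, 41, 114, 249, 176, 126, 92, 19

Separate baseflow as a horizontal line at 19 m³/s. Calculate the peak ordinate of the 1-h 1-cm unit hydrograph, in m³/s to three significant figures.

Direct runoff: 0.0, 22.0, 95.0, 230.0, 157.0, 107.0, 73.0, 0.0 m³/s; ΣQ_DR = 684.0 m³/s, peak = 230.0 m³/s.
Runoff depth d = ΣQ_DR·Δt / A = 684.0 × 3600 / (123 km²) = 20.02 mm.
The 1-cm UH is the DRH scaled by (10 mm)/d, so U_p = 230.0 × 10/20.02 = 115 m³/s.

U_p ≈ 115 m³/s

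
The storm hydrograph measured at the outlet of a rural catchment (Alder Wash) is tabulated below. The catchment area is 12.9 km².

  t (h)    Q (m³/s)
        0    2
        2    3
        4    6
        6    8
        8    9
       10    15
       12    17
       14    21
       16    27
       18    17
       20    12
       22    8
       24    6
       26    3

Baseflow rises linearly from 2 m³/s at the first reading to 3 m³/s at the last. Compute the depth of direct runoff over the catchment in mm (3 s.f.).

Direct runoff: 0.00, 0.92, 3.85, 5.77, 6.69, 12.62, 14.54, 18.46, 24.38, 14.31, 9.23, 5.15, 3.08, 0.00 m³/s; ΣQ_DR = 119.0 m³/s.
V = ΣQ_DR · Δt = 119.0 × 7200 s = 8.568 × 10^5 m³.
Over A = 12.9 km², depth = V / A = 66.4 mm.

d ≈ 66.4 mm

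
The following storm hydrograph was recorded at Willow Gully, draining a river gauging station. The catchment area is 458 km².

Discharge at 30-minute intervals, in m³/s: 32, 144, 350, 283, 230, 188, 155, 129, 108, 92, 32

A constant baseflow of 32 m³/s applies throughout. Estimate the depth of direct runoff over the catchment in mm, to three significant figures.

d ≈ 5.47 mm

Direct runoff: 0.0, 112.0, 318.0, 251.0, 198.0, 156.0, 123.0, 97.0, 76.0, 60.0, 0.0 m³/s; ΣQ_DR = 1391 m³/s.
V = ΣQ_DR · Δt = 1391 × 1800 s = 2.504 × 10^6 m³.
Over A = 458 km², depth = V / A = 5.47 mm.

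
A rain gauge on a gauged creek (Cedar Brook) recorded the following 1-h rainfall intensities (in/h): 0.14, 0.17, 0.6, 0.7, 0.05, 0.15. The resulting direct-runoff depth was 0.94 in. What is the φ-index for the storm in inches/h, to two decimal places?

Only the 2 blocks with intensity above φ contribute runoff: 0.6, 0.7 in/h.
Σ(I−φ)·Δt = d  ⇒  (0.6+0.7 − 2φ)·1 = 0.94
φ = (1.300 − 0.94/1) / 2 = 0.18 in/h.

φ ≈ 0.18 in/h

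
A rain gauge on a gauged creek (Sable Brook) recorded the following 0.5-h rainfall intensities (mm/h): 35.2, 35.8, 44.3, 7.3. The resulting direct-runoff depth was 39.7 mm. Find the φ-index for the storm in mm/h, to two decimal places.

φ ≈ 11.97 mm/h

Only the 3 blocks with intensity above φ contribute runoff: 35.2, 35.8, 44.3 mm/h.
Σ(I−φ)·Δt = d  ⇒  (35.2+35.8+44.3 − 3φ)·0.5 = 39.7
φ = (115.3 − 39.7/0.5) / 3 = 11.97 mm/h.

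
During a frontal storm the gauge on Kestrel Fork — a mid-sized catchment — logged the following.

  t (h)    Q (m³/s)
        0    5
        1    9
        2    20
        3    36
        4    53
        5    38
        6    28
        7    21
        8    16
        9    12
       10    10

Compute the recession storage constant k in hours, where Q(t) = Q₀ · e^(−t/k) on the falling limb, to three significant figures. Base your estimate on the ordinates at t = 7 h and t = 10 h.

On the falling limb, Q drops from 21 to 10 m³/s between t = 7 h and t = 10 h (Δt = 3 h).
k = −Δt / ln(Q₂/Q₁) = −3 / ln(10/21) = 4.04 h.

k ≈ 4.04 h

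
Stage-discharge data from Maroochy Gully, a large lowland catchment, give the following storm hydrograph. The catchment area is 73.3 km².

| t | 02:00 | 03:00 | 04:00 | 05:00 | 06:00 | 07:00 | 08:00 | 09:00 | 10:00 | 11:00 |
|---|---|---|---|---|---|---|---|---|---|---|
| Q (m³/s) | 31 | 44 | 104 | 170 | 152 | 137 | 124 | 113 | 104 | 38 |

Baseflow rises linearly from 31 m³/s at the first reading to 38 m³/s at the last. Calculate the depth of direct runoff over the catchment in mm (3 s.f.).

d ≈ 33.0 mm

Direct runoff: 0.00, 12.22, 71.44, 136.67, 117.89, 102.11, 88.33, 76.56, 66.78, 0.00 m³/s; ΣQ_DR = 672.0 m³/s.
V = ΣQ_DR · Δt = 672.0 × 3600 s = 2.419 × 10^6 m³.
Over A = 73.3 km², depth = V / A = 33.0 mm.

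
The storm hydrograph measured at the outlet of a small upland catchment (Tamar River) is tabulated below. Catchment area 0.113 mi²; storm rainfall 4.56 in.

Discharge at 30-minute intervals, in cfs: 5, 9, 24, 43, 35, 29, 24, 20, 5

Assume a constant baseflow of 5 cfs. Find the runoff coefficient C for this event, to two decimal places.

C ≈ 0.22

ΣQ_DR = 149.0 cfs; V = ΣQ_DR·Δt = 2.682 × 10^5 ft³.
Runoff depth d = V / A = 1.022 in.
C = d / P = 1.022 / 4.56 = 0.22.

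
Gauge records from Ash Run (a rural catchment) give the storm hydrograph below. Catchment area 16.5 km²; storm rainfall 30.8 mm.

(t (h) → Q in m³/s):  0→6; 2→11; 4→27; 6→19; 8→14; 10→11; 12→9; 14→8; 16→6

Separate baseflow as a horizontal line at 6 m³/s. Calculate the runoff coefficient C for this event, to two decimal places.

ΣQ_DR = 57.00 m³/s; V = ΣQ_DR·Δt = 4.104 × 10^5 m³.
Runoff depth d = V / A = 24.87 mm.
C = d / P = 24.87 / 30.8 = 0.81.

C ≈ 0.81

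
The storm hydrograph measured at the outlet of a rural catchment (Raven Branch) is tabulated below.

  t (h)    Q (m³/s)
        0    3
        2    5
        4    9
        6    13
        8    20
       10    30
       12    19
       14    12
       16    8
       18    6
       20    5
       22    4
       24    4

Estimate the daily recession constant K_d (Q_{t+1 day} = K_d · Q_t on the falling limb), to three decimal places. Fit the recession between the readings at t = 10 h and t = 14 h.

Between t = 10 h and t = 14 h the flow falls from 30 to 12 m³/s over 2×2 h = 4 h.
Per-interval ratio K = (12/30)^(1/2) = 0.6325; K_d = K^(24/2) = 0.004.

K_d ≈ 0.004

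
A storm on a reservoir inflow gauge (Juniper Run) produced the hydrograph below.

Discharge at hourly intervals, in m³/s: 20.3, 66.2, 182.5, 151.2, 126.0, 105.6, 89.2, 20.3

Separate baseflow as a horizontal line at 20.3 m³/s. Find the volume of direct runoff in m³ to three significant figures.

Direct-runoff ordinates (Q − Q_b): 0.0, 45.9, 162.2, 130.9, 105.7, 85.3, 68.9, 0.0 m³/s.
ΣQ_DR = 598.9 m³/s.
With Δt = 1 h = 3600 s, V = ΣQ_DR · Δt = 598.9 × 3600 = 2.16 × 10^6 m³.

V ≈ 2.16 × 10^6 m³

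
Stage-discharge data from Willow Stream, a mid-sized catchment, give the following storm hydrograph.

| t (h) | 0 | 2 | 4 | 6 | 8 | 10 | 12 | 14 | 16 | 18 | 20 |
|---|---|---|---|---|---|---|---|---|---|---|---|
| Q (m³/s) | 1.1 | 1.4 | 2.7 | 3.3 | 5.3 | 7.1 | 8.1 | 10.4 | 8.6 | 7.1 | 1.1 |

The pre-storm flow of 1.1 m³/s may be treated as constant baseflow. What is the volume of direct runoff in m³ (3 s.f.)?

V ≈ 3.18 × 10^5 m³

Direct-runoff ordinates (Q − Q_b): 0.0, 0.3, 1.6, 2.2, 4.2, 6.0, 7.0, 9.3, 7.5, 6.0, 0.0 m³/s.
ΣQ_DR = 44.10 m³/s.
With Δt = 2 h = 7200 s, V = ΣQ_DR · Δt = 44.10 × 7200 = 3.18 × 10^5 m³.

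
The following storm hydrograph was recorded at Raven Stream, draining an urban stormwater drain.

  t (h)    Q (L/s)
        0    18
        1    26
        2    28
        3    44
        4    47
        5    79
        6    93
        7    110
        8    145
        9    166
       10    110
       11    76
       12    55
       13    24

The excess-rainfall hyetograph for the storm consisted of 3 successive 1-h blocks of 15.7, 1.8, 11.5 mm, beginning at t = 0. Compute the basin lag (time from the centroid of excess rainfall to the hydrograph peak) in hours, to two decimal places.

t_L ≈ 7.64 h

Centroid of excess rainfall: t_c = Σ P_i·t̄_i / ΣP_i = 1.3552 h (block centres at 0.5, 1.5, 2.5 h).
Hydrograph peak occurs at t = 9 h, so basin lag t_L = 9 − 1.3552 = 7.64 h.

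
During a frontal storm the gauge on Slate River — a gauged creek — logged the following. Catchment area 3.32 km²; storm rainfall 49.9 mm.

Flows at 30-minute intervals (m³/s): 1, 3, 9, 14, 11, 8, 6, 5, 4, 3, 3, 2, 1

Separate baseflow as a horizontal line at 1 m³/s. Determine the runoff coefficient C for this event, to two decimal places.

ΣQ_DR = 57.00 m³/s; V = ΣQ_DR·Δt = 1.026 × 10^5 m³.
Runoff depth d = V / A = 30.90 mm.
C = d / P = 30.90 / 49.9 = 0.62.

C ≈ 0.62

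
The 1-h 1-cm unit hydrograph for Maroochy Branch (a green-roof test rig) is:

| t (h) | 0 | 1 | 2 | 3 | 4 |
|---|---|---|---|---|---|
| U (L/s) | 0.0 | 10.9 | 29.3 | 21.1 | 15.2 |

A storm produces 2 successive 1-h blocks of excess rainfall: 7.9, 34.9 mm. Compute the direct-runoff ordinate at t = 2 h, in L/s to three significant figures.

Q ≈ 61.2 L/s

By discrete convolution, Q_j = Σ (P_i / 10 mm) · U_{j−i}.
At t = 2 h (j=2): Q = (7.9/10)·29.3 + (34.9/10)·10.9 = 61.2 L/s.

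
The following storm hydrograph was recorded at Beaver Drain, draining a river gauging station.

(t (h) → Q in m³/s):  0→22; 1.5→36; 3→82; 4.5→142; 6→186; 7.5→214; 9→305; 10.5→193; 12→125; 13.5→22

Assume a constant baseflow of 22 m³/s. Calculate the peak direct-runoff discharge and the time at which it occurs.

Subtracting baseflow gives direct-runoff ordinates: 0.0, 14.0, 60.0, 120.0, 164.0, 192.0, 283.0, 171.0, 103.0, 0.0 m³/s.
The maximum is 283.0 m³/s, occurring at the reading for t = 9 h.

Q_p = 283.0 m³/s at t = 9 h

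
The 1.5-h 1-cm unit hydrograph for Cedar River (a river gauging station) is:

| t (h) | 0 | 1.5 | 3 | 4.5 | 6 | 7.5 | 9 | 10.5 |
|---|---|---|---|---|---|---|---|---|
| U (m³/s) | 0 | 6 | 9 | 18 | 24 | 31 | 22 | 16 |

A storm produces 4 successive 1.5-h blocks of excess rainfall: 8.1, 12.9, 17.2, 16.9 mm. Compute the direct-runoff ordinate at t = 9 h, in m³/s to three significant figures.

Q ≈ 130 m³/s

By discrete convolution, Q_j = Σ (P_i / 10 mm) · U_{j−i}.
At t = 9 h (j=6): Q = (8.1/10)·22 + (12.9/10)·31 + (17.2/10)·24 + (16.9/10)·18 = 130 m³/s.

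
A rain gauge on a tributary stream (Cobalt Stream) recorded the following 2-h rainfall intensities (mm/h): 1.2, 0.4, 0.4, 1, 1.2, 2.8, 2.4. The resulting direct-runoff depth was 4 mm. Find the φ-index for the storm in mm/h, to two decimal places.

Only the 2 blocks with intensity above φ contribute runoff: 2.8, 2.4 mm/h.
Σ(I−φ)·Δt = d  ⇒  (2.8+2.4 − 2φ)·2 = 4
φ = (5.200 − 4/2) / 2 = 1.60 mm/h.

φ ≈ 1.60 mm/h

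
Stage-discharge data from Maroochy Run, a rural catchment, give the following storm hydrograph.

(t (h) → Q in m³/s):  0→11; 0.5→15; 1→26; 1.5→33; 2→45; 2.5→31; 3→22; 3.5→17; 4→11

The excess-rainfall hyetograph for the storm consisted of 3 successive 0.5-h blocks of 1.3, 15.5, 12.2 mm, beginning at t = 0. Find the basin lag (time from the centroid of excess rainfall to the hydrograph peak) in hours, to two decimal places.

t_L ≈ 1.06 h

Centroid of excess rainfall: t_c = Σ P_i·t̄_i / ΣP_i = 0.9379 h (block centres at 0.25, 0.75, 1.25 h).
Hydrograph peak occurs at t = 2 h, so basin lag t_L = 2 − 0.9379 = 1.06 h.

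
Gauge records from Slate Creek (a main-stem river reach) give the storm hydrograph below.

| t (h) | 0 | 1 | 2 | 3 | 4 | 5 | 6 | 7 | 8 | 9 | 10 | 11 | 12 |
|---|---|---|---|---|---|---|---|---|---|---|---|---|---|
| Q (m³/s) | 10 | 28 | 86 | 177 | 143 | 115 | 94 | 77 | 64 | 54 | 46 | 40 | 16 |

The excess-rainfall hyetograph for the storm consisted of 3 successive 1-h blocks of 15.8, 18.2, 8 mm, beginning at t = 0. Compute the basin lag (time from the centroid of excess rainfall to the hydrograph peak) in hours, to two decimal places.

t_L ≈ 1.69 h

Centroid of excess rainfall: t_c = Σ P_i·t̄_i / ΣP_i = 1.3143 h (block centres at 0.5, 1.5, 2.5 h).
Hydrograph peak occurs at t = 3 h, so basin lag t_L = 3 − 1.3143 = 1.69 h.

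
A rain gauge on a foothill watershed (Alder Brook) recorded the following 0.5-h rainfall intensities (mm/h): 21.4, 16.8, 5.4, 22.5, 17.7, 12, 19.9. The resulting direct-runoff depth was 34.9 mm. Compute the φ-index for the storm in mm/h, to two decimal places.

φ ≈ 6.75 mm/h

Only the 6 blocks with intensity above φ contribute runoff: 21.4, 16.8, 22.5, 17.7, 12, 19.9 mm/h.
Σ(I−φ)·Δt = d  ⇒  (21.4+16.8+22.5+17.7+12+19.9 − 6φ)·0.5 = 34.9
φ = (110.3 − 34.9/0.5) / 6 = 6.75 mm/h.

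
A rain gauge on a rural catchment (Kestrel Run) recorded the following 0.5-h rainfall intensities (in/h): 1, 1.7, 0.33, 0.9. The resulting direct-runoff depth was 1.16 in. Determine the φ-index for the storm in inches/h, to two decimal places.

Only the 3 blocks with intensity above φ contribute runoff: 1, 1.7, 0.9 in/h.
Σ(I−φ)·Δt = d  ⇒  (1+1.7+0.9 − 3φ)·0.5 = 1.16
φ = (3.600 − 1.16/0.5) / 3 = 0.43 in/h.

φ ≈ 0.43 in/h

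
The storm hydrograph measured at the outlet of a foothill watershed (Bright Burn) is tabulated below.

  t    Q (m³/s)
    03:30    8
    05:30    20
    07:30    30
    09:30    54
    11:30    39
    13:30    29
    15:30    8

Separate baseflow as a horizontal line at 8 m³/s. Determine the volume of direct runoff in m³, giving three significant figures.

Direct-runoff ordinates (Q − Q_b): 0.0, 12.0, 22.0, 46.0, 31.0, 21.0, 0.0 m³/s.
ΣQ_DR = 132.0 m³/s.
With Δt = 2 h = 7200 s, V = ΣQ_DR · Δt = 132.0 × 7200 = 9.50 × 10^5 m³.

V ≈ 9.50 × 10^5 m³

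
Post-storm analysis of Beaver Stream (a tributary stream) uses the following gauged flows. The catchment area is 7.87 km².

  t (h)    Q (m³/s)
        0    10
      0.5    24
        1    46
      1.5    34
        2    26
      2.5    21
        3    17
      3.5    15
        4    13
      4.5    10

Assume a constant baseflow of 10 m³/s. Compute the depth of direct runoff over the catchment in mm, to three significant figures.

Direct runoff: 0.0, 14.0, 36.0, 24.0, 16.0, 11.0, 7.0, 5.0, 3.0, 0.0 m³/s; ΣQ_DR = 116.0 m³/s.
V = ΣQ_DR · Δt = 116.0 × 1800 s = 2.088 × 10^5 m³.
Over A = 7.87 km², depth = V / A = 26.5 mm.

d ≈ 26.5 mm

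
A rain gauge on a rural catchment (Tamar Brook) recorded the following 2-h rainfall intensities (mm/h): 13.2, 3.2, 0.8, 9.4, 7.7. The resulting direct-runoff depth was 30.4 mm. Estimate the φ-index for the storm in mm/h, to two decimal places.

Only the 3 blocks with intensity above φ contribute runoff: 13.2, 9.4, 7.7 mm/h.
Σ(I−φ)·Δt = d  ⇒  (13.2+9.4+7.7 − 3φ)·2 = 30.4
φ = (30.30 − 30.4/2) / 3 = 5.03 mm/h.

φ ≈ 5.03 mm/h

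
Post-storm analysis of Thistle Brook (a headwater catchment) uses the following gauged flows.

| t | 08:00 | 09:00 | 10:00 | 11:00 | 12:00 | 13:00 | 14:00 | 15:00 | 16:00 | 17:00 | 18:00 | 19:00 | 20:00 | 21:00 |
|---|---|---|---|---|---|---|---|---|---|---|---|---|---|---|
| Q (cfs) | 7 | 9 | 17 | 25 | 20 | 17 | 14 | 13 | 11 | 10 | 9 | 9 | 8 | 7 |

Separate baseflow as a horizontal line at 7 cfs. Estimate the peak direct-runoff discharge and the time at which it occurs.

Subtracting baseflow gives direct-runoff ordinates: 0.0, 2.0, 10.0, 18.0, 13.0, 10.0, 7.0, 6.0, 4.0, 3.0, 2.0, 2.0, 1.0, 0.0 cfs.
The maximum is 18.0 cfs, occurring at the reading for t = 11:00.

Q_p = 18.0 cfs at t = 11:00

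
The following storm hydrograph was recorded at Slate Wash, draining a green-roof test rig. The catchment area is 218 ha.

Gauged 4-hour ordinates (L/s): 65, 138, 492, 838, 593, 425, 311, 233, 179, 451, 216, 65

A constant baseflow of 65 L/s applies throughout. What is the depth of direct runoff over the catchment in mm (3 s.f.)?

Direct runoff: 0.0, 73.0, 427.0, 773.0, 528.0, 360.0, 246.0, 168.0, 114.0, 386.0, 151.0, 0.0 L/s; ΣQ_DR = 3226 L/s.
V = ΣQ_DR · Δt = 3226 × 14400 s = 4.645 × 10^7 L.
Over A = 218 ha, depth = V / A = 21.3 mm.

d ≈ 21.3 mm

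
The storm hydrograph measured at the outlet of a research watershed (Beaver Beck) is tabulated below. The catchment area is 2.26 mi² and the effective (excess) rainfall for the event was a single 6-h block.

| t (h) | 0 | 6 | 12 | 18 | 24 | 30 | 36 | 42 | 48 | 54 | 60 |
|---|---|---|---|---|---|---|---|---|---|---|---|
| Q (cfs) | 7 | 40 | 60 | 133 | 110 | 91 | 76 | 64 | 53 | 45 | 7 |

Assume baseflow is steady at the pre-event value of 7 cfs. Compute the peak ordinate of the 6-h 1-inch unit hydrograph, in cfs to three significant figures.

U_p ≈ 50.3 cfs

Direct runoff: 0.0, 33.0, 53.0, 126.0, 103.0, 84.0, 69.0, 57.0, 46.0, 38.0, 0.0 cfs; ΣQ_DR = 609.0 cfs, peak = 126.0 cfs.
Runoff depth d = ΣQ_DR·Δt / A = 609.0 × 21600 / (2.26 mi²) = 2.505 in.
The 1-inch UH is the DRH scaled by (1 in)/d, so U_p = 126.0 × 1/2.505 = 50.3 cfs.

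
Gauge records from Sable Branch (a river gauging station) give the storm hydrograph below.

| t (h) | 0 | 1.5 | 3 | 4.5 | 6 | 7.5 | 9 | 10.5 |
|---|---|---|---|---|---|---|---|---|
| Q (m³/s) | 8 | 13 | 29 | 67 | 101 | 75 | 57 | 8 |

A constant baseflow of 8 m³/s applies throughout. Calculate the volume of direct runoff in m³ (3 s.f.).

Direct-runoff ordinates (Q − Q_b): 0.0, 5.0, 21.0, 59.0, 93.0, 67.0, 49.0, 0.0 m³/s.
ΣQ_DR = 294.0 m³/s.
With Δt = 1.5 h = 5400 s, V = ΣQ_DR · Δt = 294.0 × 5400 = 1.59 × 10^6 m³.

V ≈ 1.59 × 10^6 m³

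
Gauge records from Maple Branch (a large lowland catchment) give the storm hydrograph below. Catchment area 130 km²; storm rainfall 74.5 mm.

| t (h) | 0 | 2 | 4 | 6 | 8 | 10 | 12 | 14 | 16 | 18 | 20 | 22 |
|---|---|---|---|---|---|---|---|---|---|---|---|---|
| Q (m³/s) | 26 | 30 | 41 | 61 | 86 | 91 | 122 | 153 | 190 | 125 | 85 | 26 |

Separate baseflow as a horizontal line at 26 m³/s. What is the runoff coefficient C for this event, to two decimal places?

ΣQ_DR = 724.0 m³/s; V = ΣQ_DR·Δt = 5.213 × 10^6 m³.
Runoff depth d = V / A = 40.10 mm.
C = d / P = 40.10 / 74.5 = 0.54.

C ≈ 0.54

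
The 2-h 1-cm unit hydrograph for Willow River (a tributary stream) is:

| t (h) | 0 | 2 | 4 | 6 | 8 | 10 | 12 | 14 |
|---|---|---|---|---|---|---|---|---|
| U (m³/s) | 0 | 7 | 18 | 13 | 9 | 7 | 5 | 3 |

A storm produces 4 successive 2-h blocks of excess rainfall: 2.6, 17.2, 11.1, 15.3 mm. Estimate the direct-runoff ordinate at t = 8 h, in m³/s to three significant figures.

By discrete convolution, Q_j = Σ (P_i / 10 mm) · U_{j−i}.
At t = 8 h (j=4): Q = (2.6/10)·9 + (17.2/10)·13 + (11.1/10)·18 + (15.3/10)·7 = 55.4 m³/s.

Q ≈ 55.4 m³/s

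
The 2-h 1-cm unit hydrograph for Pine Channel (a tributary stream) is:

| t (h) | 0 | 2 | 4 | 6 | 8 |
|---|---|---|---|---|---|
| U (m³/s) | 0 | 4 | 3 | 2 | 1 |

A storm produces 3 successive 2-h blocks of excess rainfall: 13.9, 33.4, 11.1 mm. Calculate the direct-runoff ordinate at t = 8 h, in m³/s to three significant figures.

By discrete convolution, Q_j = Σ (P_i / 10 mm) · U_{j−i}.
At t = 8 h (j=4): Q = (13.9/10)·1 + (33.4/10)·2 + (11.1/10)·3 = 11.4 m³/s.

Q ≈ 11.4 m³/s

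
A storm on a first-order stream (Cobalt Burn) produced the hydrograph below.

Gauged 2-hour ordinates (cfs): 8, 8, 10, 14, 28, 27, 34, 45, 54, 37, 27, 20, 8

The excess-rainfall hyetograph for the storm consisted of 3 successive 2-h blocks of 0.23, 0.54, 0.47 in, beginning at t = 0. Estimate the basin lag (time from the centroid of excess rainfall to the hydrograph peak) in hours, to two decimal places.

t_L ≈ 12.61 h

Centroid of excess rainfall: t_c = Σ P_i·t̄_i / ΣP_i = 3.3871 h (block centres at 1, 3, 5 h).
Hydrograph peak occurs at t = 16 h, so basin lag t_L = 16 − 3.3871 = 12.61 h.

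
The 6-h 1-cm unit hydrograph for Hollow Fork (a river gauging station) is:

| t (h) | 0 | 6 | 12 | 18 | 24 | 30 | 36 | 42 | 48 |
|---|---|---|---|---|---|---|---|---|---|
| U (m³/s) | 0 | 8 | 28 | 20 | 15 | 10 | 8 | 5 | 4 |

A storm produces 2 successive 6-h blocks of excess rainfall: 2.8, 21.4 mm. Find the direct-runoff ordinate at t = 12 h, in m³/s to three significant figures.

By discrete convolution, Q_j = Σ (P_i / 10 mm) · U_{j−i}.
At t = 12 h (j=2): Q = (2.8/10)·28 + (21.4/10)·8 = 25.0 m³/s.

Q ≈ 25.0 m³/s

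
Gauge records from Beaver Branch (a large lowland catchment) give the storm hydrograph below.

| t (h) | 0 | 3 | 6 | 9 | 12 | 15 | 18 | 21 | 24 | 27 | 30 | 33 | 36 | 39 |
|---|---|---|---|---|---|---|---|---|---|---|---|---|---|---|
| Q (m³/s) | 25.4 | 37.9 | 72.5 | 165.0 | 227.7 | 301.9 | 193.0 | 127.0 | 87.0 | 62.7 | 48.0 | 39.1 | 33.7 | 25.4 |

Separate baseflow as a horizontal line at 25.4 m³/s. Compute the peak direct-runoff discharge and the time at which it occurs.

Subtracting baseflow gives direct-runoff ordinates: 0.0, 12.5, 47.1, 139.6, 202.3, 276.5, 167.6, 101.6, 61.6, 37.3, 22.6, 13.7, 8.3, 0.0 m³/s.
The maximum is 276.5 m³/s, occurring at the reading for t = 15 h.

Q_p = 276.5 m³/s at t = 15 h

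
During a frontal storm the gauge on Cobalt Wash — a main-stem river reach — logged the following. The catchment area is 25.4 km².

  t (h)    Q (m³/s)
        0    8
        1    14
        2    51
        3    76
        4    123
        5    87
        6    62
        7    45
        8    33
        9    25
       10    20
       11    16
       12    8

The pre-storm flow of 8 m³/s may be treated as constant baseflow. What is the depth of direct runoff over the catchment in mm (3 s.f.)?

Direct runoff: 0.0, 6.0, 43.0, 68.0, 115.0, 79.0, 54.0, 37.0, 25.0, 17.0, 12.0, 8.0, 0.0 m³/s; ΣQ_DR = 464.0 m³/s.
V = ΣQ_DR · Δt = 464.0 × 3600 s = 1.670 × 10^6 m³.
Over A = 25.4 km², depth = V / A = 65.8 mm.

d ≈ 65.8 mm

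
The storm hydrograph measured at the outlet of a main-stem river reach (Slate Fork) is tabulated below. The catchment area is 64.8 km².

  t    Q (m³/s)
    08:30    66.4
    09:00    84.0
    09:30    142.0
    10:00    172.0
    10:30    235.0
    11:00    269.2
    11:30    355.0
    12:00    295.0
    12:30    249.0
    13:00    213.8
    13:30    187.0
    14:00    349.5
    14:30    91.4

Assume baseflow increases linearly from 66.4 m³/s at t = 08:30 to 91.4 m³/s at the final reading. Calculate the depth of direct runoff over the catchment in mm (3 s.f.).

d ≈ 46.8 mm

Direct runoff: 0.00, 15.52, 71.43, 99.35, 160.27, 192.38, 276.10, 214.02, 165.93, 128.65, 99.77, 260.18, 0.00 m³/s; ΣQ_DR = 1684 m³/s.
V = ΣQ_DR · Δt = 1684 × 1800 s = 3.030 × 10^6 m³.
Over A = 64.8 km², depth = V / A = 46.8 mm.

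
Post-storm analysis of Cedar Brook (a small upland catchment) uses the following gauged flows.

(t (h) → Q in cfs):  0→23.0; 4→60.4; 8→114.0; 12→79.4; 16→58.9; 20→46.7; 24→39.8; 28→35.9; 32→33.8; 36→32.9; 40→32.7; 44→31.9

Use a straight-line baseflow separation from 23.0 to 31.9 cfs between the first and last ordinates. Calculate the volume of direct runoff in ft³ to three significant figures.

Direct-runoff ordinates (Q − Q_b): 0.00, 36.59, 89.38, 53.97, 32.66, 19.65, 11.95, 7.24, 4.33, 2.62, 1.61, 0.00 cfs.
ΣQ_DR = 260.0 cfs.
With Δt = 4 h = 14400 s, V = ΣQ_DR · Δt = 260.0 × 14400 = 3.74 × 10^6 ft³.

V ≈ 3.74 × 10^6 ft³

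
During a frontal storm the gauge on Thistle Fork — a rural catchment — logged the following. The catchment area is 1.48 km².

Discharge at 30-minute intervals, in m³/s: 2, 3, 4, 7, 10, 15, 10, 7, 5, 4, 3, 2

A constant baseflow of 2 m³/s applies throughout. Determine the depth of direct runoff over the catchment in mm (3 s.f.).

d ≈ 58.4 mm

Direct runoff: 0.0, 1.0, 2.0, 5.0, 8.0, 13.0, 8.0, 5.0, 3.0, 2.0, 1.0, 0.0 m³/s; ΣQ_DR = 48.00 m³/s.
V = ΣQ_DR · Δt = 48.00 × 1800 s = 86400 m³.
Over A = 1.48 km², depth = V / A = 58.4 mm.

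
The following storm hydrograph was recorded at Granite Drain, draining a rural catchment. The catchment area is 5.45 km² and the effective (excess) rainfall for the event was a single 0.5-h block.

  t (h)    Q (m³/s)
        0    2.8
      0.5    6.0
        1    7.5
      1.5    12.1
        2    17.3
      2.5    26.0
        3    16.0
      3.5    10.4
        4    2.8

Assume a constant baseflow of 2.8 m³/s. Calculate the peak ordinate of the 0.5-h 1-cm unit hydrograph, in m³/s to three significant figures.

U_p ≈ 9.28 m³/s

Direct runoff: 0.0, 3.2, 4.7, 9.3, 14.5, 23.2, 13.2, 7.6, 0.0 m³/s; ΣQ_DR = 75.70 m³/s, peak = 23.2 m³/s.
Runoff depth d = ΣQ_DR·Δt / A = 75.70 × 1800 / (5.45 km²) = 25.00 mm.
The 1-cm UH is the DRH scaled by (10 mm)/d, so U_p = 23.2 × 10/25.00 = 9.28 m³/s.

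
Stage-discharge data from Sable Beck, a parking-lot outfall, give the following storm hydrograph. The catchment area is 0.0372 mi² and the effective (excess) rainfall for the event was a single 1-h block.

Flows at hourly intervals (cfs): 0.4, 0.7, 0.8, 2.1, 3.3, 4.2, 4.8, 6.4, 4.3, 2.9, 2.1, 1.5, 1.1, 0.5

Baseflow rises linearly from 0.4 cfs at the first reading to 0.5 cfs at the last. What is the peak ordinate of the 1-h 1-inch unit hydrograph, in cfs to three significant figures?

Direct runoff: 0.00, 0.29, 0.38, 1.68, 2.87, 3.76, 4.35, 5.95, 3.84, 2.43, 1.62, 1.02, 0.61, 0.00 cfs; ΣQ_DR = 28.80 cfs, peak = 5.95 cfs.
Runoff depth d = ΣQ_DR·Δt / A = 28.80 × 3600 / (0.0372 mi²) = 1.200 in.
The 1-inch UH is the DRH scaled by (1 in)/d, so U_p = 5.95 × 1/1.200 = 4.96 cfs.

U_p ≈ 4.96 cfs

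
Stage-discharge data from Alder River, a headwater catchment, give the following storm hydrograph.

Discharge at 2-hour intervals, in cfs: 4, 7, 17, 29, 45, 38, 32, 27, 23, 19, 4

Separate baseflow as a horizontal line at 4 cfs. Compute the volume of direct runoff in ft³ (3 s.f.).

Direct-runoff ordinates (Q − Q_b): 0.0, 3.0, 13.0, 25.0, 41.0, 34.0, 28.0, 23.0, 19.0, 15.0, 0.0 cfs.
ΣQ_DR = 201.0 cfs.
With Δt = 2 h = 7200 s, V = ΣQ_DR · Δt = 201.0 × 7200 = 1.45 × 10^6 ft³.

V ≈ 1.45 × 10^6 ft³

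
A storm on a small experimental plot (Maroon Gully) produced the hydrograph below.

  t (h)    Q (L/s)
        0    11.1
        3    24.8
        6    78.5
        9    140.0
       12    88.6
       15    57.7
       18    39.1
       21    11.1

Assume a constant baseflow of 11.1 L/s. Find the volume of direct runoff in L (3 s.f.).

V ≈ 3.91 × 10^6 L

Direct-runoff ordinates (Q − Q_b): 0.0, 13.7, 67.4, 128.9, 77.5, 46.6, 28.0, 0.0 L/s.
ΣQ_DR = 362.1 L/s.
With Δt = 3 h = 10800 s, V = ΣQ_DR · Δt = 362.1 × 10800 = 3.91 × 10^6 L.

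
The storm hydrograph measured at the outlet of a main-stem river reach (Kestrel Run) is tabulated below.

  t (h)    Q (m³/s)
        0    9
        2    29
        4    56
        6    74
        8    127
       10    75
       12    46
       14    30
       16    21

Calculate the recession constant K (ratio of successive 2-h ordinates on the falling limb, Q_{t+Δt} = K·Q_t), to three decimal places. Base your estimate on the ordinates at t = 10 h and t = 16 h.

K ≈ 0.654

Using the recession-limb readings at t = 10 h and t = 16 h: Q falls from 75 to 21 m³/s over 3 intervals.
K = (Q₂/Q₁)^(1/3) = (21/75)^(1/3) = 0.654.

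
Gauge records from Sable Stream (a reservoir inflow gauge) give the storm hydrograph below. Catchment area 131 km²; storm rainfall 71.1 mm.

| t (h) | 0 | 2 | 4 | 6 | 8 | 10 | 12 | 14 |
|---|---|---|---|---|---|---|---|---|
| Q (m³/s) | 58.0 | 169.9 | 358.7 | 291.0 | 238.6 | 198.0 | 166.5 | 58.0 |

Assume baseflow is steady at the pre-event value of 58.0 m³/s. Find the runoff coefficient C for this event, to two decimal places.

C ≈ 0.83

ΣQ_DR = 1075 m³/s; V = ΣQ_DR·Δt = 7.738 × 10^6 m³.
Runoff depth d = V / A = 59.07 mm.
C = d / P = 59.07 / 71.1 = 0.83.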